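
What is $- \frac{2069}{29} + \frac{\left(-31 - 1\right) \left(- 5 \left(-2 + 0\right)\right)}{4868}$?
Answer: $- \frac{2520293}{35293} \approx -71.411$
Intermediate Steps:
$- \frac{2069}{29} + \frac{\left(-31 - 1\right) \left(- 5 \left(-2 + 0\right)\right)}{4868} = \left(-2069\right) \frac{1}{29} + - 32 \left(\left(-5\right) \left(-2\right)\right) \frac{1}{4868} = - \frac{2069}{29} + \left(-32\right) 10 \cdot \frac{1}{4868} = - \frac{2069}{29} - \frac{80}{1217} = - \frac{2520293}{35293}$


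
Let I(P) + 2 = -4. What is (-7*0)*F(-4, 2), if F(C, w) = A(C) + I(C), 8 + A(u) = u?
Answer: 0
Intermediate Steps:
A(u) = -8 + u
I(P) = -6 (I(P) = -2 - 4 = -6)
F(C, w) = -14 + C (F(C, w) = (-8 + C) - 6 = -14 + C)
(-7*0)*F(-4, 2) = (-7*0)*(-14 - 4) = 0*(-18) = 0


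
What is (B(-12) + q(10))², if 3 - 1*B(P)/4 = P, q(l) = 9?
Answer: 4761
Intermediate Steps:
B(P) = 12 - 4*P
(B(-12) + q(10))² = ((12 - 4*(-12)) + 9)² = ((12 + 48) + 9)² = (60 + 9)² = 69² = 4761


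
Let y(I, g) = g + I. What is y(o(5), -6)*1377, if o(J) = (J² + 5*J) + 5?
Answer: 67473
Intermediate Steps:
o(J) = 5 + J² + 5*J
y(I, g) = I + g
y(o(5), -6)*1377 = ((5 + 5² + 5*5) - 6)*1377 = ((5 + 25 + 25) - 6)*1377 = (55 - 6)*1377 = 49*1377 = 67473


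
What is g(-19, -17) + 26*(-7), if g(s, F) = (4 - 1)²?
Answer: -173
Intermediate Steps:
g(s, F) = 9 (g(s, F) = 3² = 9)
g(-19, -17) + 26*(-7) = 9 + 26*(-7) = 9 - 182 = -173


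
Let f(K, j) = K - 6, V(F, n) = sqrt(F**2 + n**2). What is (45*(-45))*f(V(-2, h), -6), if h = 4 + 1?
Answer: 12150 - 2025*sqrt(29) ≈ 1245.0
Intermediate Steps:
h = 5
f(K, j) = -6 + K
(45*(-45))*f(V(-2, h), -6) = (45*(-45))*(-6 + sqrt((-2)**2 + 5**2)) = -2025*(-6 + sqrt(4 + 25)) = -2025*(-6 + sqrt(29)) = 12150 - 2025*sqrt(29)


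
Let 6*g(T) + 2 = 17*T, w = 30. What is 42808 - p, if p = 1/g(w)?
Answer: 10873229/254 ≈ 42808.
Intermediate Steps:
g(T) = -⅓ + 17*T/6 (g(T) = -⅓ + (17*T)/6 = -⅓ + 17*T/6)
p = 3/254 (p = 1/(-⅓ + (17/6)*30) = 1/(-⅓ + 85) = 1/(254/3) = 3/254 ≈ 0.011811)
42808 - p = 42808 - 1*3/254 = 42808 - 3/254 = 10873229/254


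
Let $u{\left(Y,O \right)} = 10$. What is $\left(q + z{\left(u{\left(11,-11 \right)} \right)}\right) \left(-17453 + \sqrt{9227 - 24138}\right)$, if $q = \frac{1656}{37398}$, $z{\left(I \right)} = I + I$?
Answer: $- \frac{94804696}{271} + \frac{5432 i \sqrt{14911}}{271} \approx -3.4983 \cdot 10^{5} + 2447.6 i$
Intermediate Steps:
$z{\left(I \right)} = 2 I$
$q = \frac{12}{271}$ ($q = 1656 \cdot \frac{1}{37398} = \frac{12}{271} \approx 0.04428$)
$\left(q + z{\left(u{\left(11,-11 \right)} \right)}\right) \left(-17453 + \sqrt{9227 - 24138}\right) = \left(\frac{12}{271} + 2 \cdot 10\right) \left(-17453 + \sqrt{9227 - 24138}\right) = \left(\frac{12}{271} + 20\right) \left(-17453 + \sqrt{-14911}\right) = \frac{5432 \left(-17453 + i \sqrt{14911}\right)}{271} = - \frac{94804696}{271} + \frac{5432 i \sqrt{14911}}{271}$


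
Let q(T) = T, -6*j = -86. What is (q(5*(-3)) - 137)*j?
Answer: -6536/3 ≈ -2178.7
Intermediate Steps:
j = 43/3 (j = -⅙*(-86) = 43/3 ≈ 14.333)
(q(5*(-3)) - 137)*j = (5*(-3) - 137)*(43/3) = (-15 - 137)*(43/3) = -152*43/3 = -6536/3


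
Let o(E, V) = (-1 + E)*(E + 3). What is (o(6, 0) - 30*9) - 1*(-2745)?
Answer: 2520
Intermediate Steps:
o(E, V) = (-1 + E)*(3 + E)
(o(6, 0) - 30*9) - 1*(-2745) = ((-3 + 6² + 2*6) - 30*9) - 1*(-2745) = ((-3 + 36 + 12) - 270) + 2745 = (45 - 270) + 2745 = -225 + 2745 = 2520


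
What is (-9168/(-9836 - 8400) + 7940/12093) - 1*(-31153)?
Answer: 1717590706627/55131987 ≈ 31154.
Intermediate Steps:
(-9168/(-9836 - 8400) + 7940/12093) - 1*(-31153) = (-9168/(-18236) + 7940*(1/12093)) + 31153 = (-9168*(-1/18236) + 7940/12093) + 31153 = (2292/4559 + 7940/12093) + 31153 = 63915616/55131987 + 31153 = 1717590706627/55131987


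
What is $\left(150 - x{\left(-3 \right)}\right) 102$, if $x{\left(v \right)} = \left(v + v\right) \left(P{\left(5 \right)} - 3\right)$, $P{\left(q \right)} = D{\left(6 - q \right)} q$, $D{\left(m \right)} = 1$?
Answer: $16524$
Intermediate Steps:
$P{\left(q \right)} = q$ ($P{\left(q \right)} = 1 q = q$)
$x{\left(v \right)} = 4 v$ ($x{\left(v \right)} = \left(v + v\right) \left(5 - 3\right) = 2 v 2 = 4 v$)
$\left(150 - x{\left(-3 \right)}\right) 102 = \left(150 - 4 \left(-3\right)\right) 102 = \left(150 - -12\right) 102 = \left(150 + 12\right) 102 = 162 \cdot 102 = 16524$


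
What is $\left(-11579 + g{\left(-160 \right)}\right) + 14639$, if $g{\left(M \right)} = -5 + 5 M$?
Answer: $2255$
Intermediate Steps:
$\left(-11579 + g{\left(-160 \right)}\right) + 14639 = \left(-11579 + \left(-5 + 5 \left(-160\right)\right)\right) + 14639 = \left(-11579 - 805\right) + 14639 = -12384 + 14639 = 2255$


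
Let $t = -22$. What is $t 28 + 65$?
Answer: $-551$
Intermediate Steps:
$t 28 + 65 = \left(-22\right) 28 + 65 = -616 + 65 = -551$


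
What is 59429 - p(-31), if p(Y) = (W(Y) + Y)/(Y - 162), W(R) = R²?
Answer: 11470727/193 ≈ 59434.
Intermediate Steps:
p(Y) = (Y + Y²)/(-162 + Y) (p(Y) = (Y² + Y)/(Y - 162) = (Y + Y²)/(-162 + Y))
59429 - p(-31) = 59429 - (-31)*(1 - 31)/(-162 - 31) = 59429 - (-31)*(-30)/(-193) = 59429 - (-31)*(-1)*(-30)/193 = 59429 - 1*(-930/193) = 59429 + 930/193 = 11470727/193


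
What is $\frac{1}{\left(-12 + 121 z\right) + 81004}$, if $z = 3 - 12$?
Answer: $\frac{1}{79903} \approx 1.2515 \cdot 10^{-5}$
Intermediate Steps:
$z = -9$ ($z = 3 - 12 = -9$)
$\frac{1}{\left(-12 + 121 z\right) + 81004} = \frac{1}{\left(-12 + 121 \left(-9\right)\right) + 81004} = \frac{1}{\left(-12 - 1089\right) + 81004} = \frac{1}{-1101 + 81004} = \frac{1}{79903}$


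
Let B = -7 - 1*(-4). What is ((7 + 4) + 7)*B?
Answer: -54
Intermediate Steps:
B = -3 (B = -7 + 4 = -3)
((7 + 4) + 7)*B = ((7 + 4) + 7)*(-3) = (11 + 7)*(-3) = 18*(-3) = -54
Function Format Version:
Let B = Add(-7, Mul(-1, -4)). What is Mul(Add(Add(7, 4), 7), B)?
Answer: -54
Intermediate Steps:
B = -3 (B = Add(-7, 4) = -3)
Mul(Add(Add(7, 4), 7), B) = Mul(Add(Add(7, 4), 7), -3) = Mul(Add(11, 7), -3) = Mul(18, -3) = -54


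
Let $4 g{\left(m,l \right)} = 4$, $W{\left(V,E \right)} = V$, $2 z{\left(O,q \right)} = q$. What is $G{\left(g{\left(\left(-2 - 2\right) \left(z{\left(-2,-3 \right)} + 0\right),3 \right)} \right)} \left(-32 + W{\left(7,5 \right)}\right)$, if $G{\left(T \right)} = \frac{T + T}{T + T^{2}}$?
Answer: $-25$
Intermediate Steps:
$z{\left(O,q \right)} = \frac{q}{2}$
$g{\left(m,l \right)} = 1$ ($g{\left(m,l \right)} = \frac{1}{4} \cdot 4 = 1$)
$G{\left(T \right)} = \frac{2 T}{T + T^{2}}$
$G{\left(g{\left(\left(-2 - 2\right) \left(z{\left(-2,-3 \right)} + 0\right),3 \right)} \right)} \left(-32 + W{\left(7,5 \right)}\right) = \frac{2}{1 + 1} \left(-32 + 7\right) = \frac{2}{2} \left(-25\right) = 2 \cdot \frac{1}{2} \left(-25\right) = 1 \left(-25\right) = -25$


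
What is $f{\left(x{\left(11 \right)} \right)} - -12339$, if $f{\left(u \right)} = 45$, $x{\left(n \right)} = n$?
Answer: $12384$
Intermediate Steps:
$f{\left(x{\left(11 \right)} \right)} - -12339 = 45 - -12339 = 45 + \left(2928 + 9411\right) = 45 + 12339 = 12384$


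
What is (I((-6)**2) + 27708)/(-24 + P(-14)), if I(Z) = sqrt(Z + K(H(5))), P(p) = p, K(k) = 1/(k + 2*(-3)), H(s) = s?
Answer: -13854/19 - sqrt(35)/38 ≈ -729.31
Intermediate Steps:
K(k) = 1/(-6 + k) (K(k) = 1/(k - 6) = 1/(-6 + k))
I(Z) = sqrt(-1 + Z) (I(Z) = sqrt(Z + 1/(-6 + 5)) = sqrt(Z + 1/(-1)) = sqrt(Z - 1) = sqrt(-1 + Z))
(I((-6)**2) + 27708)/(-24 + P(-14)) = (sqrt(-1 + (-6)**2) + 27708)/(-24 - 14) = (sqrt(-1 + 36) + 27708)/(-38) = (sqrt(35) + 27708)*(-1/38) = (27708 + sqrt(35))*(-1/38) = -13854/19 - sqrt(35)/38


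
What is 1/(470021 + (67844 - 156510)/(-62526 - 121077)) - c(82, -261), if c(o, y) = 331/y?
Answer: 28564472203282/22523609479869 ≈ 1.2682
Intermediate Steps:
1/(470021 + (67844 - 156510)/(-62526 - 121077)) - c(82, -261) = 1/(470021 + (67844 - 156510)/(-62526 - 121077)) - 331/(-261) = 1/(470021 - 88666/(-183603)) - 331*(-1)/261 = 1/(470021 - 88666*(-1/183603)) - 1*(-331/261) = 1/(470021 + 88666/183603) + 331/261 = 1/(86297354329/183603) + 331/261 = 183603/86297354329 + 331/261 = 28564472203282/22523609479869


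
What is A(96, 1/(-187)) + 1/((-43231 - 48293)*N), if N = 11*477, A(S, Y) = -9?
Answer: -4322037853/480226428 ≈ -9.0000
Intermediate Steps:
N = 5247
A(96, 1/(-187)) + 1/((-43231 - 48293)*N) = -9 + 1/(-43231 - 48293*5247) = -9 + (1/5247)/(-91524) = -9 - 1/91524*1/5247 = -9 - 1/480226428 = -4322037853/480226428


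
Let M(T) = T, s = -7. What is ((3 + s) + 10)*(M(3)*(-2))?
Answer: -36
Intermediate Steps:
((3 + s) + 10)*(M(3)*(-2)) = ((3 - 7) + 10)*(3*(-2)) = (-4 + 10)*(-6) = 6*(-6) = -36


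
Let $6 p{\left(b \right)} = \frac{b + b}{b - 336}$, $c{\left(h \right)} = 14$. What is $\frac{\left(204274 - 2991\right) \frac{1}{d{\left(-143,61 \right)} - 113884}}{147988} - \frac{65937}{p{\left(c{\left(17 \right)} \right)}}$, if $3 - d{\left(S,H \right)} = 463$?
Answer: $\frac{76987134643063133}{16921539872} \approx 4.5497 \cdot 10^{6}$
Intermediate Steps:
$d{\left(S,H \right)} = -460$ ($d{\left(S,H \right)} = 3 - 463 = -460$)
$p{\left(b \right)} = \frac{b}{3 \left(-336 + b\right)}$ ($p{\left(b \right)} = \frac{\left(b + b\right) \frac{1}{b - 336}}{6} = \frac{2 b \frac{1}{-336 + b}}{6} = \frac{b}{3 \left(-336 + b\right)}$)
$\frac{\left(204274 - 2991\right) \frac{1}{d{\left(-143,61 \right)} - 113884}}{147988} - \frac{65937}{p{\left(c{\left(17 \right)} \right)}} = \frac{\left(204274 - 2991\right) \frac{1}{-460 - 113884}}{147988} - \frac{65937}{\frac{1}{3} \cdot 14 \frac{1}{-336 + 14}} = \frac{201283}{-114344} \cdot \frac{1}{147988} - \frac{65937}{\frac{1}{3} \cdot 14 \frac{1}{-322}} = 201283 \left(- \frac{1}{114344}\right) \frac{1}{147988} - \frac{65937}{\frac{1}{3} \cdot 14 \left(- \frac{1}{322}\right)} = \left(- \frac{201283}{114344}\right) \frac{1}{147988} - \frac{65937}{- \frac{1}{69}} = - \frac{201283}{16921539872} - -4549653 = - \frac{201283}{16921539872} + 4549653 = \frac{76987134643063133}{16921539872}$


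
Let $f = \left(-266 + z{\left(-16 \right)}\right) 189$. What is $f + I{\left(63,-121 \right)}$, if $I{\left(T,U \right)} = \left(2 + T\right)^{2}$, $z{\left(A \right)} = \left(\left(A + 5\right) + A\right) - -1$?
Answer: $-50963$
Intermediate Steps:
$z{\left(A \right)} = 6 + 2 A$ ($z{\left(A \right)} = \left(\left(5 + A\right) + A\right) + 1 = \left(5 + 2 A\right) + 1 = 6 + 2 A$)
$f = -55188$ ($f = \left(-266 + \left(6 + 2 \left(-16\right)\right)\right) 189 = \left(-266 + \left(6 - 32\right)\right) 189 = \left(-266 - 26\right) 189 = \left(-292\right) 189 = -55188$)
$f + I{\left(63,-121 \right)} = -55188 + \left(2 + 63\right)^{2} = -55188 + 65^{2} = -55188 + 4225 = -50963$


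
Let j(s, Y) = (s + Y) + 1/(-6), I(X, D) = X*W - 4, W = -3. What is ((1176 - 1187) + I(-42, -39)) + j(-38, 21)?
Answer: 563/6 ≈ 93.833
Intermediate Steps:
I(X, D) = -4 - 3*X (I(X, D) = X*(-3) - 4 = -3*X - 4 = -4 - 3*X)
j(s, Y) = -1/6 + Y + s (j(s, Y) = (Y + s) - 1/6 = -1/6 + Y + s)
((1176 - 1187) + I(-42, -39)) + j(-38, 21) = ((1176 - 1187) + (-4 - 3*(-42))) + (-1/6 + 21 - 38) = (-11 + (-4 + 126)) - 103/6 = (-11 + 122) - 103/6 = 111 - 103/6 = 563/6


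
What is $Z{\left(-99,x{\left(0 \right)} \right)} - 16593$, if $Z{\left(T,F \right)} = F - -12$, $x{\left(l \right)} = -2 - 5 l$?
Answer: $-16583$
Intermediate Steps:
$Z{\left(T,F \right)} = 12 + F$ ($Z{\left(T,F \right)} = F + 12 = 12 + F$)
$Z{\left(-99,x{\left(0 \right)} \right)} - 16593 = \left(12 - 2\right) - 16593 = 10 - 16593 = -16583$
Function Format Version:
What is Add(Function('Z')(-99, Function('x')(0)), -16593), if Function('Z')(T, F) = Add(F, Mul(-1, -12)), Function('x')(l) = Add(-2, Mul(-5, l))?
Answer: -16583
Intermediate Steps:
Function('Z')(T, F) = Add(12, F) (Function('Z')(T, F) = Add(F, 12) = Add(12, F))
Add(Function('Z')(-99, Function('x')(0)), -16593) = Add(Add(12, Add(-2, Mul(-5, 0))), -16593) = Add(Add(12, Add(-2, 0)), -16593) = Add(Add(12, -2), -16593) = Add(10, -16593) = -16583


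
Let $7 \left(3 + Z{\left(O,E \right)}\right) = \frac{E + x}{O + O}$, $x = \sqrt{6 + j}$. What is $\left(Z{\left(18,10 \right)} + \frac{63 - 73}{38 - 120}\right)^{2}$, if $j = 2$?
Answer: $\frac{23889659}{2965284} - \frac{14663 \sqrt{2}}{325458} \approx 7.9927$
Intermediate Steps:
$x = 2 \sqrt{2}$ ($x = \sqrt{6 + 2} = \sqrt{8} = 2 \sqrt{2} \approx 2.8284$)
$Z{\left(O,E \right)} = -3 + \frac{E + 2 \sqrt{2}}{14 O}$ ($Z{\left(O,E \right)} = -3 + \frac{\left(E + 2 \sqrt{2}\right) \frac{1}{O + O}}{7} = -3 + \frac{\left(E + 2 \sqrt{2}\right) \frac{1}{2 O}}{7} = -3 + \frac{\frac{1}{2} \frac{1}{O} \left(E + 2 \sqrt{2}\right)}{7} = -3 + \frac{E + 2 \sqrt{2}}{14 O}$)
$\left(Z{\left(18,10 \right)} + \frac{63 - 73}{38 - 120}\right)^{2} = \left(\frac{10 - 756 + 2 \sqrt{2}}{14 \cdot 18} + \frac{63 - 73}{38 - 120}\right)^{2} = \left(\frac{1}{14} \cdot \frac{1}{18} \left(10 - 756 + 2 \sqrt{2}\right) - \frac{10}{-82}\right)^{2} = \left(\frac{1}{14} \cdot \frac{1}{18} \left(-746 + 2 \sqrt{2}\right) - - \frac{5}{41}\right)^{2} = \left(\left(- \frac{373}{126} + \frac{\sqrt{2}}{126}\right) + \frac{5}{41}\right)^{2} = \left(- \frac{14663}{5166} + \frac{\sqrt{2}}{126}\right)^{2}$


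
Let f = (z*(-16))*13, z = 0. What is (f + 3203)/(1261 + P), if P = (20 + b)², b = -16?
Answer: 3203/1277 ≈ 2.5082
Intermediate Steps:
f = 0 (f = (0*(-16))*13 = 0*13 = 0)
P = 16 (P = (20 - 16)² = 4² = 16)
(f + 3203)/(1261 + P) = (0 + 3203)/(1261 + 16) = 3203/1277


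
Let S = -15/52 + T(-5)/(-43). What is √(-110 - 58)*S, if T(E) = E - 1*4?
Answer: -177*I*√42/1118 ≈ -1.026*I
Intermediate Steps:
T(E) = -4 + E (T(E) = E - 4 = -4 + E)
S = -177/2236 (S = -15/52 + (-4 - 5)/(-43) = -15*1/52 - 9*(-1/43) = -15/52 + 9/43 = -177/2236 ≈ -0.079159)
√(-110 - 58)*S = √(-110 - 58)*(-177/2236) = √(-168)*(-177/2236) = (2*I*√42)*(-177/2236) = -177*I*√42/1118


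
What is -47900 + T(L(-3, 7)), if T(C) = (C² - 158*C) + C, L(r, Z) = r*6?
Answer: -44750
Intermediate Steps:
L(r, Z) = 6*r
T(C) = C² - 157*C
-47900 + T(L(-3, 7)) = -47900 + (6*(-3))*(-157 + 6*(-3)) = -47900 - 18*(-157 - 18) = -47900 - 18*(-175) = -47900 + 3150 = -44750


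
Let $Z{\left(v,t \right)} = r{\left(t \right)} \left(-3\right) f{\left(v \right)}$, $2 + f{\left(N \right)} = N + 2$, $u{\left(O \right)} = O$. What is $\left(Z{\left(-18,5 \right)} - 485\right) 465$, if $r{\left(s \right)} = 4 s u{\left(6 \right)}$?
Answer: $2787675$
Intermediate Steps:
$f{\left(N \right)} = N$ ($f{\left(N \right)} = -2 + \left(N + 2\right) = -2 + \left(2 + N\right) = N$)
$r{\left(s \right)} = 24 s$ ($r{\left(s \right)} = 4 s 6 = 24 s$)
$Z{\left(v,t \right)} = - 72 t v$ ($Z{\left(v,t \right)} = 24 t \left(-3\right) v = - 72 t v$)
$\left(Z{\left(-18,5 \right)} - 485\right) 465 = \left(\left(-72\right) 5 \left(-18\right) - 485\right) 465 = \left(6480 - 485\right) 465 = 5995 \cdot 465 = 2787675$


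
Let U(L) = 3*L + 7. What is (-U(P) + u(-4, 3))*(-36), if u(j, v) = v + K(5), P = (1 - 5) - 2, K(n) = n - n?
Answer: -504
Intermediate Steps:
K(n) = 0
P = -6 (P = -4 - 2 = -6)
U(L) = 7 + 3*L
u(j, v) = v (u(j, v) = v + 0 = v)
(-U(P) + u(-4, 3))*(-36) = (-(7 + 3*(-6)) + 3)*(-36) = (-(7 - 18) + 3)*(-36) = (-1*(-11) + 3)*(-36) = (11 + 3)*(-36) = 14*(-36) = -504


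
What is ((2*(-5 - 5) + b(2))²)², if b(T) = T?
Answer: 104976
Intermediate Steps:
((2*(-5 - 5) + b(2))²)² = ((2*(-5 - 5) + 2)²)² = ((2*(-10) + 2)²)² = ((-20 + 2)²)² = ((-18)²)² = 324² = 104976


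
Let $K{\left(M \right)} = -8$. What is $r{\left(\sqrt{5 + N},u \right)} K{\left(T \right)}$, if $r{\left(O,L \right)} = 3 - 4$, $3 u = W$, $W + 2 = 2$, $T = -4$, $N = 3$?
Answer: $8$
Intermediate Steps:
$W = 0$ ($W = -2 + 2 = 0$)
$u = 0$ ($u = \frac{1}{3} \cdot 0 = 0$)
$r{\left(O,L \right)} = -1$
$r{\left(\sqrt{5 + N},u \right)} K{\left(T \right)} = \left(-1\right) \left(-8\right) = 8$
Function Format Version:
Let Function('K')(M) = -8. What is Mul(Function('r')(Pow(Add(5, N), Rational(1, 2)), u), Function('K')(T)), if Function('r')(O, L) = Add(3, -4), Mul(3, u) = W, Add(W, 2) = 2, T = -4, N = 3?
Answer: 8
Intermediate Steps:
W = 0 (W = Add(-2, 2) = 0)
u = 0 (u = Mul(Rational(1, 3), 0) = 0)
Function('r')(O, L) = -1
Mul(Function('r')(Pow(Add(5, N), Rational(1, 2)), u), Function('K')(T)) = Mul(-1, -8) = 8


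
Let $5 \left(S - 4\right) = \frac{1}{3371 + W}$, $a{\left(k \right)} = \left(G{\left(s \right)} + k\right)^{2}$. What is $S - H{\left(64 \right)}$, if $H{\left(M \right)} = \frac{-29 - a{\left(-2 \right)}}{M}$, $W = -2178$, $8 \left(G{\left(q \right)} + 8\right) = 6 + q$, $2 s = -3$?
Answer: $\frac{571230749}{97730560} \approx 5.845$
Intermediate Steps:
$s = - \frac{3}{2}$ ($s = \frac{1}{2} \left(-3\right) = - \frac{3}{2} \approx -1.5$)
$G{\left(q \right)} = - \frac{29}{4} + \frac{q}{8}$ ($G{\left(q \right)} = -8 + \frac{6 + q}{8} = -8 + \left(\frac{3}{4} + \frac{q}{8}\right) = - \frac{29}{4} + \frac{q}{8}$)
$a{\left(k \right)} = \left(- \frac{119}{16} + k\right)^{2}$ ($a{\left(k \right)} = \left(\left(- \frac{29}{4} + \frac{1}{8} \left(- \frac{3}{2}\right)\right) + k\right)^{2} = \left(\left(- \frac{29}{4} - \frac{3}{16}\right) + k\right)^{2} = \left(- \frac{119}{16} + k\right)^{2}$)
$H{\left(M \right)} = - \frac{30225}{256 M}$ ($H{\left(M \right)} = \frac{-29 - \frac{\left(-119 + 16 \left(-2\right)\right)^{2}}{256}}{M} = \frac{-29 - \frac{\left(-119 - 32\right)^{2}}{256}}{M} = \frac{-29 - \frac{\left(-151\right)^{2}}{256}}{M} = \frac{-29 - \frac{1}{256} \cdot 22801}{M} = \frac{-29 - \frac{22801}{256}}{M} = - \frac{30225}{256 M}$)
$S = \frac{23861}{5965}$ ($S = 4 + \frac{1}{5 \left(3371 - 2178\right)} = 4 + \frac{1}{5 \cdot 1193} = 4 + \frac{1}{5} \cdot \frac{1}{1193} = 4 + \frac{1}{5965} = \frac{23861}{5965} \approx 4.0002$)
$S - H{\left(64 \right)} = \frac{23861}{5965} - - \frac{30225}{256 \cdot 64} = \frac{23861}{5965} - \left(- \frac{30225}{256}\right) \frac{1}{64} = \frac{23861}{5965} - - \frac{30225}{16384} = \frac{23861}{5965} + \frac{30225}{16384} = \frac{571230749}{97730560}$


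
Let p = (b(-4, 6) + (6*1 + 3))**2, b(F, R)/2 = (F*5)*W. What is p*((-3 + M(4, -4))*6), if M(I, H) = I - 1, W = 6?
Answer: 0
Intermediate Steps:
b(F, R) = 60*F (b(F, R) = 2*((F*5)*6) = 2*((5*F)*6) = 2*(30*F) = 60*F)
M(I, H) = -1 + I
p = 53361 (p = (60*(-4) + (6*1 + 3))**2 = (-240 + (6 + 3))**2 = (-240 + 9)**2 = (-231)**2 = 53361)
p*((-3 + M(4, -4))*6) = 53361*((-3 + (-1 + 4))*6) = 53361*((-3 + 3)*6) = 53361*(0*6) = 53361*0 = 0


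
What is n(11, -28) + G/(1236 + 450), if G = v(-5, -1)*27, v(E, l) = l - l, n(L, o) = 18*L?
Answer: 198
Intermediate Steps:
v(E, l) = 0
G = 0 (G = 0*27 = 0)
n(11, -28) + G/(1236 + 450) = 18*11 + 0/(1236 + 450) = 198 + 0/1686 = 198 + (1/1686)*0 = 198 + 0 = 198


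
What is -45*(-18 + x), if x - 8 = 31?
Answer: -945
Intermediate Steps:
x = 39 (x = 8 + 31 = 39)
-45*(-18 + x) = -45*(-18 + 39) = -45*21 = -945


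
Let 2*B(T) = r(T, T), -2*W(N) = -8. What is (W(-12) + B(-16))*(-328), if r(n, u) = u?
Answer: 1312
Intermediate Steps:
W(N) = 4 (W(N) = -½*(-8) = 4)
B(T) = T/2
(W(-12) + B(-16))*(-328) = (4 + (½)*(-16))*(-328) = (4 - 8)*(-328) = -4*(-328) = 1312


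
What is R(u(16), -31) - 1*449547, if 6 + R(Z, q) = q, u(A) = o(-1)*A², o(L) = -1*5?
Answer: -449584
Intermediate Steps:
o(L) = -5
u(A) = -5*A²
R(Z, q) = -6 + q
R(u(16), -31) - 1*449547 = (-6 - 31) - 1*449547 = -37 - 449547 = -449584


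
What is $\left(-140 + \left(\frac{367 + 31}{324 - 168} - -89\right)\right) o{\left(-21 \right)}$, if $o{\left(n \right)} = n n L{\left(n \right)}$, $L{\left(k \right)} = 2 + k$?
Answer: $\frac{10554747}{26} \approx 4.0595 \cdot 10^{5}$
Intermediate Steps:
$o{\left(n \right)} = n^{2} \left(2 + n\right)$ ($o{\left(n \right)} = n n \left(2 + n\right) = n^{2} \left(2 + n\right)$)
$\left(-140 + \left(\frac{367 + 31}{324 - 168} - -89\right)\right) o{\left(-21 \right)} = \left(-140 + \left(\frac{367 + 31}{324 - 168} - -89\right)\right) \left(-21\right)^{2} \left(2 - 21\right) = \left(-140 + \left(\frac{398}{156} + \left(-33 + 122\right)\right)\right) 441 \left(-19\right) = \left(-140 + \left(398 \cdot \frac{1}{156} + 89\right)\right) \left(-8379\right) = \left(-140 + \left(\frac{199}{78} + 89\right)\right) \left(-8379\right) = \left(-140 + \frac{7141}{78}\right) \left(-8379\right) = \left(- \frac{3779}{78}\right) \left(-8379\right) = \frac{10554747}{26}$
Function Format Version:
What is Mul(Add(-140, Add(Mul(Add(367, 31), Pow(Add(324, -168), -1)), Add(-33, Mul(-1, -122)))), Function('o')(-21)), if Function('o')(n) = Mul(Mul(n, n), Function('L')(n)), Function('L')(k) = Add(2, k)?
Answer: Rational(10554747, 26) ≈ 4.0595e+5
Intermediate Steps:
Function('o')(n) = Mul(Pow(n, 2), Add(2, n)) (Function('o')(n) = Mul(Mul(n, n), Add(2, n)) = Mul(Pow(n, 2), Add(2, n)))
Mul(Add(-140, Add(Mul(Add(367, 31), Pow(Add(324, -168), -1)), Add(-33, Mul(-1, -122)))), Function('o')(-21)) = Mul(Add(-140, Add(Mul(Add(367, 31), Pow(Add(324, -168), -1)), Add(-33, Mul(-1, -122)))), Mul(Pow(-21, 2), Add(2, -21))) = Mul(Add(-140, Add(Mul(398, Pow(156, -1)), Add(-33, 122))), Mul(441, -19)) = Mul(Add(-140, Add(Mul(398, Rational(1, 156)), 89)), -8379) = Mul(Add(-140, Add(Rational(199, 78), 89)), -8379) = Mul(Add(-140, Rational(7141, 78)), -8379) = Mul(Rational(-3779, 78), -8379) = Rational(10554747, 26)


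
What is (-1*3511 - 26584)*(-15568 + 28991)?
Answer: -403965185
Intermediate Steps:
(-1*3511 - 26584)*(-15568 + 28991) = (-3511 - 26584)*13423 = -30095*13423 = -403965185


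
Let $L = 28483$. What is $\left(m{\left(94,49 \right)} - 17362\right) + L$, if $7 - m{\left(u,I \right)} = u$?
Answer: $11034$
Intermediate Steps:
$m{\left(u,I \right)} = 7 - u$
$\left(m{\left(94,49 \right)} - 17362\right) + L = \left(\left(7 - 94\right) - 17362\right) + 28483 = \left(-87 - 17362\right) + 28483 = -17449 + 28483 = 11034$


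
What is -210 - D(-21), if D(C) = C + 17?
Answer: -206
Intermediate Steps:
D(C) = 17 + C
-210 - D(-21) = -210 - (17 - 21) = -210 - 1*(-4) = -210 + 4 = -206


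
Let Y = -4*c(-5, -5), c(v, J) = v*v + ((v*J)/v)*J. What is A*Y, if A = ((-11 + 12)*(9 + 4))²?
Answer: -33800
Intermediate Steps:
c(v, J) = J² + v² (c(v, J) = v² + ((J*v)/v)*J = v² + J*J = v² + J² = J² + v²)
Y = -200 (Y = -4*((-5)² + (-5)²) = -4*(25 + 25) = -4*50 = -200)
A = 169 (A = (1*13)² = 13² = 169)
A*Y = 169*(-200) = -33800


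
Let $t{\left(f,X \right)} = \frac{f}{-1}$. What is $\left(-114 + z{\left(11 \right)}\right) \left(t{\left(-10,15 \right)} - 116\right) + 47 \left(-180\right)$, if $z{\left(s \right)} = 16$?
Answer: $1928$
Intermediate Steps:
$t{\left(f,X \right)} = - f$ ($t{\left(f,X \right)} = f \left(-1\right) = - f$)
$\left(-114 + z{\left(11 \right)}\right) \left(t{\left(-10,15 \right)} - 116\right) + 47 \left(-180\right) = \left(-114 + 16\right) \left(\left(-1\right) \left(-10\right) - 116\right) + 47 \left(-180\right) = - 98 \left(10 - 116\right) - 8460 = \left(-98\right) \left(-106\right) - 8460 = 10388 - 8460 = 1928$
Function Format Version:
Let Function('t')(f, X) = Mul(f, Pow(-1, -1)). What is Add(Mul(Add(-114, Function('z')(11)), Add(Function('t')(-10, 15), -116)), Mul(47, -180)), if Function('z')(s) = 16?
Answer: 1928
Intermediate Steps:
Function('t')(f, X) = Mul(-1, f) (Function('t')(f, X) = Mul(f, -1) = Mul(-1, f))
Add(Mul(Add(-114, Function('z')(11)), Add(Function('t')(-10, 15), -116)), Mul(47, -180)) = Add(Mul(Add(-114, 16), Add(Mul(-1, -10), -116)), Mul(47, -180)) = Add(Mul(-98, Add(10, -116)), -8460) = Add(Mul(-98, -106), -8460) = Add(10388, -8460) = 1928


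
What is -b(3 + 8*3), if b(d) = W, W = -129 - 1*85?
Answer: 214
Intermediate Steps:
W = -214 (W = -129 - 85 = -214)
b(d) = -214
-b(3 + 8*3) = -1*(-214) = 214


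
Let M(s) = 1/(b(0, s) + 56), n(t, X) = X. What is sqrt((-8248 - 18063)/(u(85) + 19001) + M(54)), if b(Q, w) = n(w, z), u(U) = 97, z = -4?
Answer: I*sqrt(9303888841)/82758 ≈ 1.1655*I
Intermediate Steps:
b(Q, w) = -4
M(s) = 1/52 (M(s) = 1/(-4 + 56) = 1/52)
sqrt((-8248 - 18063)/(u(85) + 19001) + M(54)) = sqrt((-8248 - 18063)/(97 + 19001) + 1/52) = sqrt(-26311/19098 + 1/52) = sqrt(-674537/496548) = I*sqrt(9303888841)/82758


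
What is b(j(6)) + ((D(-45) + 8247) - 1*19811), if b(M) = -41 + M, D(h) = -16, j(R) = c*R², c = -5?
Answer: -11801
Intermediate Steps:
j(R) = -5*R²
b(j(6)) + ((D(-45) + 8247) - 1*19811) = (-41 - 5*6²) + ((-16 + 8247) - 1*19811) = (-41 - 5*36) + (8231 - 19811) = (-41 - 180) - 11580 = -221 - 11580 = -11801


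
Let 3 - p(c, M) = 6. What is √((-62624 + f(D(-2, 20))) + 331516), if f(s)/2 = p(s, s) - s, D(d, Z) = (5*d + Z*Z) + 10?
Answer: √268086 ≈ 517.77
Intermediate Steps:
p(c, M) = -3 (p(c, M) = 3 - 1*6 = 3 - 6 = -3)
D(d, Z) = 10 + Z² + 5*d (D(d, Z) = (5*d + Z²) + 10 = (Z² + 5*d) + 10 = 10 + Z² + 5*d)
f(s) = -6 - 2*s (f(s) = 2*(-3 - s) = -6 - 2*s)
√((-62624 + f(D(-2, 20))) + 331516) = √((-62624 + (-6 - 2*(10 + 20² + 5*(-2)))) + 331516) = √((-62624 + (-6 - 2*(10 + 400 - 10))) + 331516) = √((-62624 + (-6 - 2*400)) + 331516) = √((-62624 + (-6 - 800)) + 331516) = √((-62624 - 806) + 331516) = √(-63430 + 331516) = √268086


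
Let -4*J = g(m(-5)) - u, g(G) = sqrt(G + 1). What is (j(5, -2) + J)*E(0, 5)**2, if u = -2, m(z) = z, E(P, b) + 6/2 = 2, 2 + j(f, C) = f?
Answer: 5/2 - I/2 ≈ 2.5 - 0.5*I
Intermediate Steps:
j(f, C) = -2 + f
E(P, b) = -1 (E(P, b) = -3 + 2 = -1)
g(G) = sqrt(1 + G)
J = -1/2 - I/2 (J = -(sqrt(1 - 5) - 1*(-2))/4 = -(sqrt(-4) + 2)/4 = -(2*I + 2)/4 = -(2 + 2*I)/4 = -1/2 - I/2 ≈ -0.5 - 0.5*I)
(j(5, -2) + J)*E(0, 5)**2 = ((-2 + 5) + (-1/2 - I/2))*(-1)**2 = (3 + (-1/2 - I/2))*1 = (5/2 - I/2)*1 = 5/2 - I/2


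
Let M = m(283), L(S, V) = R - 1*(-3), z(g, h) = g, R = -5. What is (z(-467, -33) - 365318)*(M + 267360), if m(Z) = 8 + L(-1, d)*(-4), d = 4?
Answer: -97802130160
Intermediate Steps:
L(S, V) = -2 (L(S, V) = -5 - 1*(-3) = -5 + 3 = -2)
m(Z) = 16 (m(Z) = 8 - 2*(-4) = 8 + 8 = 16)
M = 16
(z(-467, -33) - 365318)*(M + 267360) = (-467 - 365318)*(16 + 267360) = -365785*267376 = -97802130160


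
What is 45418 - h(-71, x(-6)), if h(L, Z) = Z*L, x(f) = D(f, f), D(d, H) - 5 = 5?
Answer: 46128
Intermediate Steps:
D(d, H) = 10 (D(d, H) = 5 + 5 = 10)
x(f) = 10
h(L, Z) = L*Z
45418 - h(-71, x(-6)) = 45418 - (-71)*10 = 45418 - 1*(-710) = 45418 + 710 = 46128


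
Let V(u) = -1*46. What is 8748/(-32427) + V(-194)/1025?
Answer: -387346/1231025 ≈ -0.31465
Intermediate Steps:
V(u) = -46
8748/(-32427) + V(-194)/1025 = 8748/(-32427) - 46/1025 = 8748*(-1/32427) - 46*1/1025 = -324/1201 - 46/1025 = -387346/1231025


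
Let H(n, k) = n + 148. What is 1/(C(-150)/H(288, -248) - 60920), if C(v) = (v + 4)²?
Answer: -109/6634951 ≈ -1.6428e-5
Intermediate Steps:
C(v) = (4 + v)²
H(n, k) = 148 + n
1/(C(-150)/H(288, -248) - 60920) = 1/((4 - 150)²/(148 + 288) - 60920) = 1/((-146)²/436 - 60920) = 1/(21316*(1/436) - 60920) = 1/(5329/109 - 60920) = 1/(-6634951/109) = -109/6634951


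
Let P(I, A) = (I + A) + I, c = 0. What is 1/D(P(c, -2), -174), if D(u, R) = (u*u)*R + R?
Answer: -1/870 ≈ -0.0011494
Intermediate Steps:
P(I, A) = A + 2*I (P(I, A) = (A + I) + I = A + 2*I)
D(u, R) = R + R*u² (D(u, R) = u²*R + R = R*u² + R = R + R*u²)
1/D(P(c, -2), -174) = 1/(-174*(1 + (-2 + 2*0)²)) = 1/(-174*(1 + (-2 + 0)²)) = 1/(-174*(1 + (-2)²)) = 1/(-174*(1 + 4)) = 1/(-174*5) = 1/(-870) = -1/870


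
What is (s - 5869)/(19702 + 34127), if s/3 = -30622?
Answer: -97735/53829 ≈ -1.8157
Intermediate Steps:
s = -91866 (s = 3*(-30622) = -91866)
(s - 5869)/(19702 + 34127) = (-91866 - 5869)/(19702 + 34127) = -97735/53829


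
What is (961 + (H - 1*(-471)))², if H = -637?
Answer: 632025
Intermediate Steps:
(961 + (H - 1*(-471)))² = (961 + (-637 - 1*(-471)))² = (961 + (-637 + 471))² = (961 - 166)² = 795² = 632025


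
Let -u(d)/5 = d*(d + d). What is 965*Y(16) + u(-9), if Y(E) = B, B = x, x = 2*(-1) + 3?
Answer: 155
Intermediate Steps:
x = 1 (x = -2 + 3 = 1)
B = 1
u(d) = -10*d² (u(d) = -5*d*(d + d) = -5*d*2*d = -10*d²)
Y(E) = 1
965*Y(16) + u(-9) = 965*1 - 10*(-9)² = 965 - 10*81 = 965 - 810 = 155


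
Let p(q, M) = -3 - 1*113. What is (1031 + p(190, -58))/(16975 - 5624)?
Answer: 915/11351 ≈ 0.080610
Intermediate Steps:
p(q, M) = -116 (p(q, M) = -3 - 113 = -116)
(1031 + p(190, -58))/(16975 - 5624) = (1031 - 116)/(16975 - 5624) = 915/11351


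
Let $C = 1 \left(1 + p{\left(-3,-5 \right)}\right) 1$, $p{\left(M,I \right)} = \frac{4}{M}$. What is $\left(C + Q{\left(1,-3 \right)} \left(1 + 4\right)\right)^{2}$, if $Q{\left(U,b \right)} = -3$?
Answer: $\frac{2116}{9} \approx 235.11$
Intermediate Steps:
$C = - \frac{1}{3}$ ($C = 1 \left(1 + \frac{4}{-3}\right) 1 = 1 \left(1 + 4 \left(- \frac{1}{3}\right)\right) 1 = 1 \left(1 - \frac{4}{3}\right) 1 = 1 \left(\left(- \frac{1}{3}\right) 1\right) = 1 \left(- \frac{1}{3}\right) = - \frac{1}{3} \approx -0.33333$)
$\left(C + Q{\left(1,-3 \right)} \left(1 + 4\right)\right)^{2} = \left(- \frac{1}{3} - 3 \left(1 + 4\right)\right)^{2} = \left(- \frac{1}{3} - 15\right)^{2} = \left(- \frac{46}{3}\right)^{2} = \frac{2116}{9}$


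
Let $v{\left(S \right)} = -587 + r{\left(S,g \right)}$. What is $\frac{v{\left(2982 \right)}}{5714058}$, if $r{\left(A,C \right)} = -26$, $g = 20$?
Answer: $- \frac{613}{5714058} \approx -0.00010728$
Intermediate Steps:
$v{\left(S \right)} = -613$ ($v{\left(S \right)} = -587 - 26 = -613$)
$\frac{v{\left(2982 \right)}}{5714058} = - \frac{613}{5714058}$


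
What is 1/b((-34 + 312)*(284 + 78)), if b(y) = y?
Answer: 1/100636 ≈ 9.9368e-6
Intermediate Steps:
1/b((-34 + 312)*(284 + 78)) = 1/((-34 + 312)*(284 + 78)) = 1/(278*362) = 1/100636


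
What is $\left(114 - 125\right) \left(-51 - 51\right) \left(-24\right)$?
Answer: $-26928$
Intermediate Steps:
$\left(114 - 125\right) \left(-51 - 51\right) \left(-24\right) = \left(-11\right) \left(-102\right) \left(-24\right) = 1122 \left(-24\right) = -26928$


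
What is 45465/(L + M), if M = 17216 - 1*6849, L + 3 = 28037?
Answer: 45465/38401 ≈ 1.1840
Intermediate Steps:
L = 28034 (L = -3 + 28037 = 28034)
M = 10367 (M = 17216 - 6849 = 10367)
45465/(L + M) = 45465/(28034 + 10367) = 45465/38401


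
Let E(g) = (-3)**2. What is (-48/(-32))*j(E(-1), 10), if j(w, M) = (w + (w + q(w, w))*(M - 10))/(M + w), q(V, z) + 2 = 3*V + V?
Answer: 27/38 ≈ 0.71053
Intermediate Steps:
E(g) = 9
q(V, z) = -2 + 4*V (q(V, z) = -2 + (3*V + V) = -2 + 4*V)
j(w, M) = (w + (-10 + M)*(-2 + 5*w))/(M + w) (j(w, M) = (w + (w + (-2 + 4*w))*(M - 10))/(M + w) = (w + (-2 + 5*w)*(-10 + M))/(M + w) = (w + (-10 + M)*(-2 + 5*w))/(M + w))
(-48/(-32))*j(E(-1), 10) = (-48/(-32))*((20 - 49*9 - 2*10 + 5*10*9)/(10 + 9)) = (-48*(-1/32))*((20 - 441 - 20 + 450)/19) = 3*((1/19)*9)/2 = (3/2)*(9/19) = 27/38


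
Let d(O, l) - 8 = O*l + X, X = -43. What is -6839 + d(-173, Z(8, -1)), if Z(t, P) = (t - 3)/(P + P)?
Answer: -12883/2 ≈ -6441.5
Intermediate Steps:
Z(t, P) = (-3 + t)/(2*P) (Z(t, P) = (-3 + t)/((2*P)) = (-3 + t)*(1/(2*P)) = (-3 + t)/(2*P))
d(O, l) = -35 + O*l (d(O, l) = 8 + (O*l - 43) = 8 + (-43 + O*l) = -35 + O*l)
-6839 + d(-173, Z(8, -1)) = -6839 + (-35 - 173*(-3 + 8)/(2*(-1))) = -6839 + (-35 - 173*(-1)*5/2) = -6839 + (-35 - 173*(-5/2)) = -6839 + (-35 + 865/2) = -6839 + 795/2 = -12883/2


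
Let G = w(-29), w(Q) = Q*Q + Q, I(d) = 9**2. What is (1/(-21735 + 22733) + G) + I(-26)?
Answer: 891215/998 ≈ 893.00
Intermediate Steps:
I(d) = 81
w(Q) = Q + Q**2 (w(Q) = Q**2 + Q = Q + Q**2)
G = 812 (G = -29*(1 - 29) = -29*(-28) = 812)
(1/(-21735 + 22733) + G) + I(-26) = (1/(-21735 + 22733) + 812) + 81 = (1/998 + 812) + 81 = 810377/998 + 81 = 891215/998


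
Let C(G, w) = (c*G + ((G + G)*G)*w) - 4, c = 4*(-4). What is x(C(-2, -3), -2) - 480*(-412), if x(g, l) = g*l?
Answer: 197752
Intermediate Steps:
c = -16
C(G, w) = -4 - 16*G + 2*w*G² (C(G, w) = (-16*G + ((G + G)*G)*w) - 4 = (-16*G + ((2*G)*G)*w) - 4 = (-16*G + (2*G²)*w) - 4 = (-16*G + 2*w*G²) - 4 = -4 - 16*G + 2*w*G²)
x(C(-2, -3), -2) - 480*(-412) = (-4 - 16*(-2) + 2*(-3)*(-2)²)*(-2) - 480*(-412) = (-4 + 32 + 2*(-3)*4)*(-2) + 197760 = (-4 + 32 - 24)*(-2) + 197760 = 4*(-2) + 197760 = -8 + 197760 = 197752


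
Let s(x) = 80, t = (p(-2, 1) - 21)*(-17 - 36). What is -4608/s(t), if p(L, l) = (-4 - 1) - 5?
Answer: -288/5 ≈ -57.600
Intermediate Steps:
p(L, l) = -10 (p(L, l) = -5 - 5 = -10)
t = 1643 (t = (-10 - 21)*(-17 - 36) = -31*(-53) = 1643)
-4608/s(t) = -4608/80 = -4608*1/80 = -288/5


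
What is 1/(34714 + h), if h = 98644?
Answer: 1/133358 ≈ 7.4986e-6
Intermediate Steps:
1/(34714 + h) = 1/(34714 + 98644) = 1/133358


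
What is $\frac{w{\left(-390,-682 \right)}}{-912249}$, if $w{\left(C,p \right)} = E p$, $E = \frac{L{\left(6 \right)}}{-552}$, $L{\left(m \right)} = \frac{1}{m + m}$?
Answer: $- \frac{341}{3021368688} \approx -1.1286 \cdot 10^{-7}$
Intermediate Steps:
$L{\left(m \right)} = \frac{1}{2 m}$
$E = - \frac{1}{6624}$ ($E = \frac{\frac{1}{2} \cdot \frac{1}{6}}{-552} = \frac{1}{2} \cdot \frac{1}{6} \left(- \frac{1}{552}\right) = \frac{1}{12} \left(- \frac{1}{552}\right) = - \frac{1}{6624} \approx -0.00015097$)
$w{\left(C,p \right)} = - \frac{p}{6624}$
$\frac{w{\left(-390,-682 \right)}}{-912249} = \frac{\left(- \frac{1}{6624}\right) \left(-682\right)}{-912249} = \frac{341}{3312} \left(- \frac{1}{912249}\right) = - \frac{341}{3021368688}$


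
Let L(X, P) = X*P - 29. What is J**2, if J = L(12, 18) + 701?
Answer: 788544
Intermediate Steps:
L(X, P) = -29 + P*X (L(X, P) = P*X - 29 = -29 + P*X)
J = 888 (J = (-29 + 18*12) + 701 = (-29 + 216) + 701 = 187 + 701 = 888)
J**2 = 888**2 = 788544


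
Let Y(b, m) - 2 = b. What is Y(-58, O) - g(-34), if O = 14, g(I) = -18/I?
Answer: -961/17 ≈ -56.529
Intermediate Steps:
Y(b, m) = 2 + b
Y(-58, O) - g(-34) = (2 - 58) - (-18)/(-34) = -56 - (-18)*(-1)/34 = -56 - 1*9/17 = -56 - 9/17 = -961/17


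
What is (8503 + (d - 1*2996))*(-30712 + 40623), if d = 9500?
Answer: 148734377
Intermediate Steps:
(8503 + (d - 1*2996))*(-30712 + 40623) = (8503 + (9500 - 1*2996))*(-30712 + 40623) = (8503 + (9500 - 2996))*9911 = (8503 + 6504)*9911 = 15007*9911 = 148734377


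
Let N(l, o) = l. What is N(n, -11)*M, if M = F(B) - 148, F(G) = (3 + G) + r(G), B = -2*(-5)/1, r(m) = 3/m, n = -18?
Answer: 12123/5 ≈ 2424.6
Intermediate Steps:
B = 10 (B = 10*1 = 10)
F(G) = 3 + G + 3/G (F(G) = (3 + G) + 3/G = 3 + G + 3/G)
M = -1347/10 (M = (3 + 10 + 3/10) - 148 = 133/10 - 148 = -1347/10 ≈ -134.70)
N(n, -11)*M = -18*(-1347/10) = 12123/5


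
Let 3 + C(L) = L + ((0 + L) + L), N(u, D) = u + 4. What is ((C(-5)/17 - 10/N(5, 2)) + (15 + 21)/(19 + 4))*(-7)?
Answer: 14896/3519 ≈ 4.2330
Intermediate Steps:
N(u, D) = 4 + u
C(L) = -3 + 3*L (C(L) = -3 + (L + ((0 + L) + L)) = -3 + (L + (L + L)) = -3 + (L + 2*L) = -3 + 3*L)
((C(-5)/17 - 10/N(5, 2)) + (15 + 21)/(19 + 4))*(-7) = (((-3 + 3*(-5))/17 - 10/(4 + 5)) + (15 + 21)/(19 + 4))*(-7) = (((-3 - 15)*(1/17) - 10/9) + 36/23)*(-7) = ((-18*1/17 - 10*⅑) + 36*(1/23))*(-7) = ((-18/17 - 10/9) + 36/23)*(-7) = (-332/153 + 36/23)*(-7) = -2128/3519*(-7) = 14896/3519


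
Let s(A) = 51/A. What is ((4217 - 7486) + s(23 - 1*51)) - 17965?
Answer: -594603/28 ≈ -21236.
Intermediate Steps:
((4217 - 7486) + s(23 - 1*51)) - 17965 = ((4217 - 7486) + 51/(23 - 1*51)) - 17965 = (-3269 + 51/(23 - 51)) - 17965 = (-3269 + 51/(-28)) - 17965 = (-3269 + 51*(-1/28)) - 17965 = (-3269 - 51/28) - 17965 = -91583/28 - 17965 = -594603/28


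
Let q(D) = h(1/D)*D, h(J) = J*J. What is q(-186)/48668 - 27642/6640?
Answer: -7819445183/1878341460 ≈ -4.1629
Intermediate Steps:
h(J) = J²
q(D) = 1/D (q(D) = (1/D)²*D = D/D² = 1/D)
q(-186)/48668 - 27642/6640 = 1/(-186*48668) - 27642/6640 = -1/186*1/48668 - 27642*1/6640 = -1/9052248 - 13821/3320 = -7819445183/1878341460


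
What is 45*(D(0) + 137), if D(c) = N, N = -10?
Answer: 5715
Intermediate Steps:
D(c) = -10
45*(D(0) + 137) = 45*(-10 + 137) = 45*127 = 5715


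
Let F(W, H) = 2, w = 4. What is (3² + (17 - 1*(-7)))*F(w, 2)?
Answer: 66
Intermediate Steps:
(3² + (17 - 1*(-7)))*F(w, 2) = (3² + (17 - 1*(-7)))*2 = (9 + (17 + 7))*2 = (9 + 24)*2 = 33*2 = 66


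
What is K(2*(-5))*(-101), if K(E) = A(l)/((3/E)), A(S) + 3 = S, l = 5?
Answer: 2020/3 ≈ 673.33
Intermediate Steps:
A(S) = -3 + S
K(E) = 2*E/3 (K(E) = (-3 + 5)/((3/E)) = 2*(E/3) = 2*E/3)
K(2*(-5))*(-101) = (2*(2*(-5))/3)*(-101) = ((⅔)*(-10))*(-101) = -20/3*(-101) = 2020/3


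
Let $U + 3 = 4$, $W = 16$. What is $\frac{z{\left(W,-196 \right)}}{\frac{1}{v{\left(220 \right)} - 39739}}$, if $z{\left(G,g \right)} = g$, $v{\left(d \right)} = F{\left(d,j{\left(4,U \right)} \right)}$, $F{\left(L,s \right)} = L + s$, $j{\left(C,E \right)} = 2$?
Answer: $7745332$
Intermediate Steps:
$U = 1$ ($U = -3 + 4 = 1$)
$v{\left(d \right)} = 2 + d$ ($v{\left(d \right)} = d + 2 = 2 + d$)
$\frac{z{\left(W,-196 \right)}}{\frac{1}{v{\left(220 \right)} - 39739}} = - \frac{196}{\frac{1}{\left(2 + 220\right) - 39739}} = - \frac{196}{\frac{1}{222 - 39739}} = - \frac{196}{\frac{1}{-39517}} = - \frac{196}{- \frac{1}{39517}} = \left(-196\right) \left(-39517\right) = 7745332$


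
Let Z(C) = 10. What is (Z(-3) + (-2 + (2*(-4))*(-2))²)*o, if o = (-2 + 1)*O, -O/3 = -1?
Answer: -618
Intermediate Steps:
O = 3 (O = -3*(-1) = 3)
o = -3 (o = (-2 + 1)*3 = -1*3 = -3)
(Z(-3) + (-2 + (2*(-4))*(-2))²)*o = (10 + (-2 + (2*(-4))*(-2))²)*(-3) = (10 + (-2 - 8*(-2))²)*(-3) = (10 + (-2 + 16)²)*(-3) = (10 + 14²)*(-3) = (10 + 196)*(-3) = 206*(-3) = -618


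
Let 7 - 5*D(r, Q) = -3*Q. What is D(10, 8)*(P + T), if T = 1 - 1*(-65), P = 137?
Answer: 6293/5 ≈ 1258.6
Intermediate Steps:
D(r, Q) = 7/5 + 3*Q/5 (D(r, Q) = 7/5 - (-3)*Q/5 = 7/5 + 3*Q/5)
T = 66 (T = 1 + 65 = 66)
D(10, 8)*(P + T) = (7/5 + (3/5)*8)*(137 + 66) = (7/5 + 24/5)*203 = (31/5)*203 = 6293/5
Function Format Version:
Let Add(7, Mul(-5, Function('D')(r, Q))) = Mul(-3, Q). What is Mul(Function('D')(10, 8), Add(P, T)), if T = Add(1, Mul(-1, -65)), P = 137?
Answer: Rational(6293, 5) ≈ 1258.6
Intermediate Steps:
Function('D')(r, Q) = Add(Rational(7, 5), Mul(Rational(3, 5), Q)) (Function('D')(r, Q) = Add(Rational(7, 5), Mul(Rational(-1, 5), Mul(-3, Q))) = Add(Rational(7, 5), Mul(Rational(3, 5), Q)))
T = 66 (T = Add(1, 65) = 66)
Mul(Function('D')(10, 8), Add(P, T)) = Mul(Add(Rational(7, 5), Mul(Rational(3, 5), 8)), Add(137, 66)) = Mul(Add(Rational(7, 5), Rational(24, 5)), 203) = Mul(Rational(31, 5), 203) = Rational(6293, 5)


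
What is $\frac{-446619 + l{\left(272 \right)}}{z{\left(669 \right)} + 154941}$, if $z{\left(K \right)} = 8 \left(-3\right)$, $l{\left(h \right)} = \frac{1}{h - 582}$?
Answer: $- \frac{138451891}{48024270} \approx -2.883$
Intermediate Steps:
$l{\left(h \right)} = \frac{1}{-582 + h}$
$z{\left(K \right)} = -24$
$\frac{-446619 + l{\left(272 \right)}}{z{\left(669 \right)} + 154941} = \frac{-446619 + \frac{1}{-582 + 272}}{-24 + 154941} = \frac{-446619 + \frac{1}{-310}}{154917} = \left(-446619 - \frac{1}{310}\right) \frac{1}{154917} = \left(- \frac{138451891}{310}\right) \frac{1}{154917} = - \frac{138451891}{48024270}$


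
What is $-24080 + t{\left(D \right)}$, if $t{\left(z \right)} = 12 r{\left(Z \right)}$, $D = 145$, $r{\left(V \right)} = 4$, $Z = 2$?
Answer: $-24032$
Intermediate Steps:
$t{\left(z \right)} = 48$ ($t{\left(z \right)} = 12 \cdot 4 = 48$)
$-24080 + t{\left(D \right)} = -24080 + 48 = -24032$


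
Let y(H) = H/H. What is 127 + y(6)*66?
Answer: 193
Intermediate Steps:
y(H) = 1
127 + y(6)*66 = 127 + 1*66 = 127 + 66 = 193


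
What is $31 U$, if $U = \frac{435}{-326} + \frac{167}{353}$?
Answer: $- \frac{3072503}{115078} \approx -26.699$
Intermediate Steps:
$U = - \frac{99113}{115078}$ ($U = 435 \left(- \frac{1}{326}\right) + 167 \cdot \frac{1}{353} = - \frac{435}{326} + \frac{167}{353} = - \frac{99113}{115078} \approx -0.86127$)
$31 U = 31 \left(- \frac{99113}{115078}\right) = - \frac{3072503}{115078}$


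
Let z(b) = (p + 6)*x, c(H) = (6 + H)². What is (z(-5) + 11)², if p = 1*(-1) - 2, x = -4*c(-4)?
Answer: 1369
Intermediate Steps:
x = -16 (x = -4*(6 - 4)² = -4*2² = -4*4 = -16)
p = -3 (p = -1 - 2 = -3)
z(b) = -48 (z(b) = (-3 + 6)*(-16) = 3*(-16) = -48)
(z(-5) + 11)² = (-48 + 11)² = (-37)² = 1369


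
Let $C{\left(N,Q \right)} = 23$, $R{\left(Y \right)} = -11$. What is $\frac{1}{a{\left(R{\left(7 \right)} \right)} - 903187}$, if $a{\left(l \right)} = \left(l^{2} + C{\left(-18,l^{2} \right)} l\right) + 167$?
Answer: $- \frac{1}{903152} \approx -1.1072 \cdot 10^{-6}$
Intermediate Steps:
$a{\left(l \right)} = 167 + l^{2} + 23 l$ ($a{\left(l \right)} = \left(l^{2} + 23 l\right) + 167 = 167 + l^{2} + 23 l$)
$\frac{1}{a{\left(R{\left(7 \right)} \right)} - 903187} = \frac{1}{\left(167 + \left(-11\right)^{2} + 23 \left(-11\right)\right) - 903187} = \frac{1}{\left(167 + 121 - 253\right) - 903187} = \frac{1}{35 - 903187} = \frac{1}{-903152} = - \frac{1}{903152}$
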